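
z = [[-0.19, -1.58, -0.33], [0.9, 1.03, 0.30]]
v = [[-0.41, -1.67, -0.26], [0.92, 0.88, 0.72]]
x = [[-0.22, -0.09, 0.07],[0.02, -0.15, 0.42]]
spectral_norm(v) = 2.16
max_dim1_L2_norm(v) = 1.74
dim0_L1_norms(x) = [0.24, 0.24, 0.49]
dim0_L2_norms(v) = [1.01, 1.89, 0.77]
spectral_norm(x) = 0.46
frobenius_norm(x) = 0.51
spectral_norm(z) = 2.06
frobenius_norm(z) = 2.15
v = x + z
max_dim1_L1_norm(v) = 2.52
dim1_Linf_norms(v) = [1.67, 0.92]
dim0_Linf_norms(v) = [0.92, 1.67, 0.72]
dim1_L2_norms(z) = [1.63, 1.4]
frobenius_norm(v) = 2.27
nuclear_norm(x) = 0.68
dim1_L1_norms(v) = [2.34, 2.52]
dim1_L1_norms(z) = [2.1, 2.23]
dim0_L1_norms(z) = [1.09, 2.61, 0.63]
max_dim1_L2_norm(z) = 1.63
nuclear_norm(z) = 2.67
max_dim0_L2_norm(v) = 1.89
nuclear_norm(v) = 2.87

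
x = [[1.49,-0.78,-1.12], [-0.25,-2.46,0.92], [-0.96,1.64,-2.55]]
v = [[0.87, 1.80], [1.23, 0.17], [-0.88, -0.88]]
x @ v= [[1.32, 3.54], [-4.05, -1.68], [3.43, 0.79]]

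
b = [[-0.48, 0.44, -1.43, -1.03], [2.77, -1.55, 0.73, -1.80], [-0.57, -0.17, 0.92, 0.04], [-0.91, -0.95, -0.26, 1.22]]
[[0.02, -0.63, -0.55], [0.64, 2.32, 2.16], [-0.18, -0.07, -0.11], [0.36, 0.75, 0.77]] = b @ [[0.11, 0.35, 0.33], [-0.37, -1.00, -0.97], [-0.20, -0.05, -0.1], [0.05, 0.09, 0.1]]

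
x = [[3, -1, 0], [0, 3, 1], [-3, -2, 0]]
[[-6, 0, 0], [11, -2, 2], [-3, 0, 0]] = x @ [[-1, 0, 0], [3, 0, 0], [2, -2, 2]]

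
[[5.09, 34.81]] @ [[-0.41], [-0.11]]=[[-5.92]]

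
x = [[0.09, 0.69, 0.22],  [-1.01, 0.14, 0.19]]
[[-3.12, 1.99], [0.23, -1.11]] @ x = [[-2.29, -1.87, -0.31], [1.14, 0.00, -0.16]]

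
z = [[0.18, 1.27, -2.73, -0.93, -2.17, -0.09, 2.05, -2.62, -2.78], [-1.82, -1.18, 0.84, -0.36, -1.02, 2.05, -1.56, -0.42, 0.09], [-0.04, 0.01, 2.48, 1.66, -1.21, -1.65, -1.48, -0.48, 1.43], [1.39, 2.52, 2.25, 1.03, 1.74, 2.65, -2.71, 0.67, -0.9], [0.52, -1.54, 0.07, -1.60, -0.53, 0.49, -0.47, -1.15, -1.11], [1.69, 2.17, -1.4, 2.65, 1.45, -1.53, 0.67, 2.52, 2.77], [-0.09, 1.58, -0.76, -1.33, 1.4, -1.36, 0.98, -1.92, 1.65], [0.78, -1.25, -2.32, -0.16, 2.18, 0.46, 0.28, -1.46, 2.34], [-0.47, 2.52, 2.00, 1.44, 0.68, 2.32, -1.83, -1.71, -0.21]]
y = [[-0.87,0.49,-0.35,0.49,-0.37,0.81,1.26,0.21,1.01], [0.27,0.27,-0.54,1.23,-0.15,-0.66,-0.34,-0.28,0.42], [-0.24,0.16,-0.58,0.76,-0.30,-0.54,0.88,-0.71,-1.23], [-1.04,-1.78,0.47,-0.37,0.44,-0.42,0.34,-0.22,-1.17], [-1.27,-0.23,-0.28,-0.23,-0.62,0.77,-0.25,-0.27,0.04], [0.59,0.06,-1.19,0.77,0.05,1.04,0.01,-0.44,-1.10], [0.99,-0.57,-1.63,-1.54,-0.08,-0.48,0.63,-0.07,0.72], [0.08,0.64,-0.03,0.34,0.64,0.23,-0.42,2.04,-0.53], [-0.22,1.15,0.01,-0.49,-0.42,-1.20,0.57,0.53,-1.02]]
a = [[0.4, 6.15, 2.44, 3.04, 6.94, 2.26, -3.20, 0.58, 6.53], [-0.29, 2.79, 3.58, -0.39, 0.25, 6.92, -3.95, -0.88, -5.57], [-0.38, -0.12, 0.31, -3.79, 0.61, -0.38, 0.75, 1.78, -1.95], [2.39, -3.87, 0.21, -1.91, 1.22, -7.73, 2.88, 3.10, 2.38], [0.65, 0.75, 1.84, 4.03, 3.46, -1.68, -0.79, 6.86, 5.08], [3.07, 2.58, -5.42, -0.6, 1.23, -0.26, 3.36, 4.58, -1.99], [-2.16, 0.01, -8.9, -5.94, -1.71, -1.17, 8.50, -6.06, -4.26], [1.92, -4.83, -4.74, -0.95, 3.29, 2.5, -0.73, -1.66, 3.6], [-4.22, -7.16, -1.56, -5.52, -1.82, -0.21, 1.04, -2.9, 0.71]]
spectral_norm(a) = 21.40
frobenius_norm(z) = 14.23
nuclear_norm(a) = 77.50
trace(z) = -0.24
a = y @ z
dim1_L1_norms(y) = [5.86, 4.16, 5.4, 6.25, 3.96, 5.25, 6.71, 4.95, 5.61]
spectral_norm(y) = 2.96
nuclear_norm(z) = 35.59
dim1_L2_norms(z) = [5.79, 3.66, 4.19, 5.75, 2.92, 5.96, 4.0, 4.5, 4.98]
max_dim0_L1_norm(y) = 7.24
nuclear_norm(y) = 17.97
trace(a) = 12.34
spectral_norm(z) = 8.16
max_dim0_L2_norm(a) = 12.48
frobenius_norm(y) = 6.63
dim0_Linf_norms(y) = [1.27, 1.78, 1.63, 1.54, 0.64, 1.2, 1.26, 2.04, 1.23]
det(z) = 4541.61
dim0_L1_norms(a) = [15.48, 28.26, 29.0, 26.17, 20.53, 23.11, 25.2, 28.4, 32.07]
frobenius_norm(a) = 32.40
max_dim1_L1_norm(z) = 16.85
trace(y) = 0.52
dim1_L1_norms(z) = [14.82, 9.34, 10.44, 15.86, 7.48, 16.85, 11.07, 11.23, 13.18]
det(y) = -0.50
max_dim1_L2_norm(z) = 5.96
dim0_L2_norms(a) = [6.49, 11.93, 12.48, 10.52, 8.98, 11.11, 10.98, 11.39, 12.02]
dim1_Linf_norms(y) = [1.26, 1.23, 1.23, 1.78, 1.27, 1.19, 1.63, 2.04, 1.2]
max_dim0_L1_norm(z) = 14.85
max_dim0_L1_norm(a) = 32.07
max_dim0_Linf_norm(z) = 2.78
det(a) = -57914.99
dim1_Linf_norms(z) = [2.78, 2.05, 2.48, 2.71, 1.6, 2.77, 1.92, 2.34, 2.52]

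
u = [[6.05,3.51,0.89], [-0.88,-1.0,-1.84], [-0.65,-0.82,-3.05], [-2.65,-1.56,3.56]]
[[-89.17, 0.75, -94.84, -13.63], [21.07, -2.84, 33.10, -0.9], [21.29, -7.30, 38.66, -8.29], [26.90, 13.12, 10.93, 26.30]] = u @ [[-10.98, 3.22, -7.50, 3.88], [-5.69, -6.19, -12.11, -11.86], [-3.11, 3.37, -7.82, 5.08]]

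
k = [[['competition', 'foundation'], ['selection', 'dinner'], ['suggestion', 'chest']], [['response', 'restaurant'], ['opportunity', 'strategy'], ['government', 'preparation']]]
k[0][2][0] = 'suggestion'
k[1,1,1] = 'strategy'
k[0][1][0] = 'selection'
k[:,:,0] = [['competition', 'selection', 'suggestion'], ['response', 'opportunity', 'government']]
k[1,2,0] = 'government'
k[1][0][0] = 'response'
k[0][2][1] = 'chest'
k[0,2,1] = 'chest'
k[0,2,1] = 'chest'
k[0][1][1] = 'dinner'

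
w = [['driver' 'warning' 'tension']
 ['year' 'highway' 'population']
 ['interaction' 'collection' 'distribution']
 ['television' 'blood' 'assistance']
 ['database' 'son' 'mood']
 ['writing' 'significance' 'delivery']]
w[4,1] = 'son'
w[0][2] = 'tension'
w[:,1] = ['warning', 'highway', 'collection', 'blood', 'son', 'significance']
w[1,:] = ['year', 'highway', 'population']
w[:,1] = ['warning', 'highway', 'collection', 'blood', 'son', 'significance']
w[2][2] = 'distribution'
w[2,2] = 'distribution'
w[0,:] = ['driver', 'warning', 'tension']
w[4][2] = 'mood'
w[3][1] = 'blood'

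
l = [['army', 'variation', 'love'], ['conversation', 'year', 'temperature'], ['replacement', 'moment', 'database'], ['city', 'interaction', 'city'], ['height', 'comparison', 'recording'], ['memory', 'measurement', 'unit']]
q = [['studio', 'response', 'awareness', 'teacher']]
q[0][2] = 'awareness'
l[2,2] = 'database'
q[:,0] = ['studio']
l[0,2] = 'love'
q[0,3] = 'teacher'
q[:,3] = ['teacher']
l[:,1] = ['variation', 'year', 'moment', 'interaction', 'comparison', 'measurement']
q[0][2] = 'awareness'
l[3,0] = 'city'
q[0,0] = 'studio'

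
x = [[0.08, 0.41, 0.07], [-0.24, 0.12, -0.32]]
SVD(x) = [[-0.81, -0.59], [-0.59, 0.81]] @ diag([0.4300007267151857, 0.41097369140178813]) @ [[0.18, -0.94, 0.3], [-0.59, -0.35, -0.73]]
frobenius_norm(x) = 0.59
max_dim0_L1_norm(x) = 0.53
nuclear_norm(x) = 0.84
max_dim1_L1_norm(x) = 0.68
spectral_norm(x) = 0.43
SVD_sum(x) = [[-0.06, 0.33, -0.11], [-0.04, 0.24, -0.08]] + [[0.14, 0.08, 0.18],[-0.20, -0.12, -0.24]]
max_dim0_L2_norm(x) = 0.43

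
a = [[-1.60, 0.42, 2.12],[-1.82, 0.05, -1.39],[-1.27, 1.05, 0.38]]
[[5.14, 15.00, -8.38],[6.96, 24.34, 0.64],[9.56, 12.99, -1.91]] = a @ [[-2.93, -12.1, 1.86], [5.91, -1.64, 1.46], [-0.96, -1.73, -2.84]]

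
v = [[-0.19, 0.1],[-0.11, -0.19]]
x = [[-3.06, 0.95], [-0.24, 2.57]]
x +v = [[-3.25, 1.05], [-0.35, 2.38]]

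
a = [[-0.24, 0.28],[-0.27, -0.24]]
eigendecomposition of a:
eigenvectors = [[0.71+0.00j, (0.71-0j)], [0.7j, -0.7j]]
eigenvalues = [(-0.24+0.27j), (-0.24-0.27j)]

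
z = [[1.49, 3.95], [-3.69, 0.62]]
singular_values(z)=[4.42, 3.51]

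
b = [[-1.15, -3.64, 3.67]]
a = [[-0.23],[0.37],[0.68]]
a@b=[[0.26, 0.84, -0.84],[-0.43, -1.35, 1.36],[-0.78, -2.48, 2.50]]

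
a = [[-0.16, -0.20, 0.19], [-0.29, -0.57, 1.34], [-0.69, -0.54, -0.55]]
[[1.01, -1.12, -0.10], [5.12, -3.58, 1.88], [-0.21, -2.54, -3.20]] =a@[[-0.86, 1.89, 1.30], [-1.54, 3.21, 1.78], [2.98, -0.9, 2.44]]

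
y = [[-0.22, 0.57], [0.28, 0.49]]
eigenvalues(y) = [-0.4, 0.67]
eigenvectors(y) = [[-0.95, -0.54],[0.3, -0.84]]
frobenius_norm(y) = 0.83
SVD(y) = [[0.75, 0.66], [0.66, -0.75]] @ diag([0.7518760033200268, 0.35564374819684785]) @ [[0.03, 1.0], [-1.0, 0.03]]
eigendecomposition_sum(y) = [[-0.33,0.21], [0.1,-0.07]] + [[0.11, 0.36], [0.18, 0.56]]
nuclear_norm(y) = 1.11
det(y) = -0.27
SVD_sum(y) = [[0.02, 0.56], [0.01, 0.5]] + [[-0.24,0.01], [0.27,-0.01]]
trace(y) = 0.27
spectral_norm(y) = 0.75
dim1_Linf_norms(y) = [0.57, 0.49]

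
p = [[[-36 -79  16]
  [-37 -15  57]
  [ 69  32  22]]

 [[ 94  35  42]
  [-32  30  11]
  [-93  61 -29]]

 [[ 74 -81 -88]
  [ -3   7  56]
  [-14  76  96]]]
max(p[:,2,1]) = 76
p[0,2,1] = 32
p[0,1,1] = -15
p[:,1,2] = [57, 11, 56]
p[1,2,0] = -93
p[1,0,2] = 42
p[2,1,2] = 56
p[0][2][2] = 22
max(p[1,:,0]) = 94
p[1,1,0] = -32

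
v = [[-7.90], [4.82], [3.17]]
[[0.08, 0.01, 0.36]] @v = [[0.56]]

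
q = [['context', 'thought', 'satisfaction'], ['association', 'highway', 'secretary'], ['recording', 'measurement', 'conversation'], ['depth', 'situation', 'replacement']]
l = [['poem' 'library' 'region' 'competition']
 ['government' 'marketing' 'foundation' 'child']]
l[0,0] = 'poem'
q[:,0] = ['context', 'association', 'recording', 'depth']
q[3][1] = 'situation'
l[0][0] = 'poem'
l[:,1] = ['library', 'marketing']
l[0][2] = 'region'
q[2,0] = 'recording'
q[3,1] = 'situation'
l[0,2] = 'region'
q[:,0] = ['context', 'association', 'recording', 'depth']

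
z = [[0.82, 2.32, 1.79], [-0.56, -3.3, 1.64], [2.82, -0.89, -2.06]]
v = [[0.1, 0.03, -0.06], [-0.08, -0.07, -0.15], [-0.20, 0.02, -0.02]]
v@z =[[-0.1, 0.19, 0.35], [-0.45, 0.18, 0.05], [-0.23, -0.51, -0.28]]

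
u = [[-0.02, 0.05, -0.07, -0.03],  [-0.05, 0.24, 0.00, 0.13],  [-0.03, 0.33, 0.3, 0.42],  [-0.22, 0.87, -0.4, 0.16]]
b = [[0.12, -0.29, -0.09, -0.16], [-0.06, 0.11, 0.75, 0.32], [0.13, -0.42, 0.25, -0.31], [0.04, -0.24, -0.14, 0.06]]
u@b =[[-0.02, 0.05, 0.03, 0.04], [-0.02, 0.01, 0.17, 0.09], [0.03, -0.18, 0.27, 0.04], [-0.12, 0.29, 0.55, 0.45]]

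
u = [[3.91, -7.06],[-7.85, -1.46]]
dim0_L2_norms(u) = [8.77, 7.21]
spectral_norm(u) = 9.21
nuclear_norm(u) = 15.85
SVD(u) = [[-0.72, 0.7], [0.70, 0.72]] @ diag([9.210886672213812, 6.636668344254816]) @ [[-0.90, 0.44], [-0.44, -0.90]]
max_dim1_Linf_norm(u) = 7.85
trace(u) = 2.45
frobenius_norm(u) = 11.35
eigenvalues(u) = [9.14, -6.69]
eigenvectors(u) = [[0.8, 0.55], [-0.60, 0.83]]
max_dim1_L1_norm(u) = 10.97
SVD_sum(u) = [[5.94, -2.92], [-5.75, 2.82]] + [[-2.03, -4.14], [-2.1, -4.28]]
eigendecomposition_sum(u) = [[6.12, -4.08], [-4.53, 3.02]] + [[-2.21, -2.98],[-3.32, -4.48]]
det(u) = -61.13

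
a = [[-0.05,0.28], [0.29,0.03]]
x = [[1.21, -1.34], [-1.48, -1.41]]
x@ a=[[-0.45, 0.30], [-0.33, -0.46]]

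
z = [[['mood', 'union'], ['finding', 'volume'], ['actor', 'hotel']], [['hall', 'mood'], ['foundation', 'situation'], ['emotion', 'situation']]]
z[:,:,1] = [['union', 'volume', 'hotel'], ['mood', 'situation', 'situation']]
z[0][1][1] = 'volume'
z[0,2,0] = 'actor'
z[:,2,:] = [['actor', 'hotel'], ['emotion', 'situation']]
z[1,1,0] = 'foundation'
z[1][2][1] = 'situation'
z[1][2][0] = 'emotion'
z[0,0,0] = 'mood'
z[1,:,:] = [['hall', 'mood'], ['foundation', 'situation'], ['emotion', 'situation']]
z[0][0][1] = 'union'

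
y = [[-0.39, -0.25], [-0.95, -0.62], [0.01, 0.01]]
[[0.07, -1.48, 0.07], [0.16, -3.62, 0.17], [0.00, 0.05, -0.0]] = y@[[-0.62, 2.19, -0.37], [0.70, 2.49, 0.3]]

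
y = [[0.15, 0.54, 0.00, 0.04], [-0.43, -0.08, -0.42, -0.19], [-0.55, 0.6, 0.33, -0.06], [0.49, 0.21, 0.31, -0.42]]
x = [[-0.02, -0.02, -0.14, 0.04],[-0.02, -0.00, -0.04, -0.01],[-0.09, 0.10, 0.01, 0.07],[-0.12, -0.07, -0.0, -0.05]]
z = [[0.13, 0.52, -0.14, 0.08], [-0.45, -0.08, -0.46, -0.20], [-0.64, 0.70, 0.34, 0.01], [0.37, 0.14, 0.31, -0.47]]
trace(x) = -0.06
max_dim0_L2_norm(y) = 0.87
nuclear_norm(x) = 0.47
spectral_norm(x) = 0.16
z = y + x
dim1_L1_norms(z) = [0.87, 1.19, 1.69, 1.29]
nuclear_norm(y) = 2.67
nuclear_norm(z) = 2.85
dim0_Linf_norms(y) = [0.55, 0.6, 0.42, 0.42]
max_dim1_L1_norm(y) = 1.54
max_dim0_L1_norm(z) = 1.59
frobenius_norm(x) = 0.26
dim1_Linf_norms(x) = [0.14, 0.04, 0.1, 0.12]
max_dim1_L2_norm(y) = 0.88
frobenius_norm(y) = 1.43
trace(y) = -0.02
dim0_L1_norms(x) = [0.25, 0.19, 0.19, 0.17]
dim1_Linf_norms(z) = [0.52, 0.46, 0.7, 0.47]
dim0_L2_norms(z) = [0.88, 0.89, 0.67, 0.52]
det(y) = -0.14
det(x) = 0.00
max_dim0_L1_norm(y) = 1.62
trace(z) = -0.08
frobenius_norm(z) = 1.50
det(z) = -0.20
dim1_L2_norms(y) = [0.56, 0.64, 0.88, 0.75]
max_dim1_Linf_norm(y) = 0.6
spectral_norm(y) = 0.95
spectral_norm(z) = 1.05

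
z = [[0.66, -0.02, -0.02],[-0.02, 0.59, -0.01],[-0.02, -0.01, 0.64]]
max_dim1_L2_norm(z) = 0.66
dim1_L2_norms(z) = [0.66, 0.59, 0.64]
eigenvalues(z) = [0.58, 0.67, 0.64]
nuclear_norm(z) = 1.89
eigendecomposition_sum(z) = [[0.05, 0.16, 0.04], [0.16, 0.49, 0.14], [0.04, 0.14, 0.04]] + [[0.51, -0.09, -0.27],[-0.09, 0.02, 0.05],[-0.27, 0.05, 0.15]] + [[0.10, -0.09, 0.21], [-0.09, 0.08, -0.19], [0.21, -0.19, 0.46]]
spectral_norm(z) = 0.67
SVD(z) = [[-0.87, -0.39, -0.3], [0.15, 0.36, -0.92], [0.47, -0.85, -0.26]] @ diag([0.6741696770496645, 0.6350588480706953, 0.5807714748796398]) @ [[-0.87, 0.15, 0.47],[-0.39, 0.36, -0.85],[-0.3, -0.92, -0.26]]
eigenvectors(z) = [[0.30, 0.87, 0.39], [0.92, -0.15, -0.36], [0.26, -0.47, 0.85]]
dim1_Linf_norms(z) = [0.66, 0.59, 0.64]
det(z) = 0.25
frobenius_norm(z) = 1.09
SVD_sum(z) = [[0.51, -0.09, -0.27], [-0.09, 0.02, 0.05], [-0.27, 0.05, 0.15]] + [[0.1, -0.09, 0.21], [-0.09, 0.08, -0.19], [0.21, -0.19, 0.46]] + [[0.05, 0.16, 0.04], [0.16, 0.49, 0.14], [0.04, 0.14, 0.04]]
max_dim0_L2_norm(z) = 0.66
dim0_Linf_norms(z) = [0.66, 0.59, 0.64]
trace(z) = 1.89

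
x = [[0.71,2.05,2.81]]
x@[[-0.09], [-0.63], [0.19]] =[[-0.82]]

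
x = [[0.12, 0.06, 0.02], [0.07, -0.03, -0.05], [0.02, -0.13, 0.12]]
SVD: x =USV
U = [[-0.24, 0.88, -0.41], [-0.08, 0.4, 0.91], [0.97, 0.25, -0.02]]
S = [0.18, 0.14, 0.08]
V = [[-0.08, -0.76, 0.64], [0.98, 0.06, 0.20], [0.19, -0.64, -0.74]]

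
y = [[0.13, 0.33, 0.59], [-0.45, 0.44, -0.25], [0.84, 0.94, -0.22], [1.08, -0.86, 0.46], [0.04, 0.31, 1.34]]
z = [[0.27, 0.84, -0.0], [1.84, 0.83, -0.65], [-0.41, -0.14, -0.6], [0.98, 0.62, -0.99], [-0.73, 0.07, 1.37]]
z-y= [[0.14, 0.51, -0.59], [2.29, 0.39, -0.4], [-1.25, -1.08, -0.38], [-0.1, 1.48, -1.45], [-0.77, -0.24, 0.03]]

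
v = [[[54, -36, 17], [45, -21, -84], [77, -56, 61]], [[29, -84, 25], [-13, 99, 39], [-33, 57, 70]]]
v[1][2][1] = 57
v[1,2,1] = 57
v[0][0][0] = 54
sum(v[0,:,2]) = -6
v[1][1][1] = 99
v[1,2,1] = 57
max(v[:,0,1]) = -36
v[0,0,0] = 54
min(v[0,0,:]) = -36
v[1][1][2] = 39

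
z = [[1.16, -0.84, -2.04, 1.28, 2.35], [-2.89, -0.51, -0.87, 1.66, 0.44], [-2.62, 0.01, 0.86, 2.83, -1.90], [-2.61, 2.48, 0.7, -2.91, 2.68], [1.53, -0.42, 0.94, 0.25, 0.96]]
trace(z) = -0.44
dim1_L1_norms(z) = [7.67, 6.37, 8.22, 11.38, 4.1]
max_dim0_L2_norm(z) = 5.07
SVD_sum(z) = [[0.00,-0.06,-0.01,0.12,-0.09],[0.02,-0.45,-0.08,0.91,-0.65],[0.05,-1.14,-0.21,2.28,-1.64],[-0.08,1.75,0.32,-3.49,2.52],[-0.0,0.08,0.01,-0.16,0.12]] + [[1.69, -0.47, -0.29, -0.16, 0.20],[-2.39, 0.67, 0.41, 0.22, -0.29],[-2.88, 0.81, 0.49, 0.27, -0.35],[-2.51, 0.70, 0.43, 0.23, -0.30],[1.40, -0.39, -0.24, -0.13, 0.17]] + [[-0.61, -0.55, -1.77, 1.17, 2.21], [-0.40, -0.36, -1.15, 0.76, 1.43], [0.05, 0.04, 0.14, -0.09, -0.18], [-0.09, -0.08, -0.27, 0.18, 0.33], [-0.0, -0.00, -0.01, 0.0, 0.01]] + [[0.02, 0.01, 0.10, 0.05, 0.06], [-0.03, -0.01, -0.15, -0.08, -0.09], [0.09, 0.05, 0.51, 0.28, 0.30], [0.04, 0.02, 0.25, 0.14, 0.14], [0.2, 0.1, 1.11, 0.61, 0.65]] + [[0.07, 0.24, -0.07, 0.09, -0.03], [-0.10, -0.35, 0.1, -0.14, 0.04], [0.07, 0.25, -0.07, 0.1, -0.03], [0.03, 0.09, -0.03, 0.04, -0.01], [-0.06, -0.21, 0.06, -0.08, 0.02]]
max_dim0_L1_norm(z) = 10.81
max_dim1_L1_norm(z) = 11.38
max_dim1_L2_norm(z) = 5.39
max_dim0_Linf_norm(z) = 2.91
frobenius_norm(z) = 8.85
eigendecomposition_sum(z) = [[(0.66-0j), -1.77+0.00j, (-0.1+0j), 2.47-0.00j, -1.52+0.00j], [1.01-0.00j, (-2.72+0j), (-0.16+0j), (3.81-0j), (-2.34+0j)], [0.63-0.00j, (-1.69+0j), (-0.1+0j), (2.37-0j), -1.46+0.00j], [-0.62+0.00j, (1.67-0j), 0.10-0.00j, -2.33+0.00j, 1.43-0.00j], [-0.20+0.00j, 0.55-0.00j, 0.03-0.00j, -0.77+0.00j, (0.47-0j)]] + [[-0.89-0.10j, 0.76+0.41j, -0.57-0.33j, -0.59+0.23j, (0.98+0.02j)], [-1.40-0.88j, (0.94+1.31j), -0.68-1.02j, -1.17-0.10j, 1.62+0.83j], [(-0.29+0.48j), 0.44-0.33j, -0.34+0.24j, (-0.03+0.4j), 0.27-0.56j], [-0.48-0.56j, 0.22+0.68j, (-0.15-0.52j), -0.48-0.20j, (0.58+0.57j)], [0.49+0.04j, (-0.43-0.21j), (0.32+0.17j), 0.32-0.14j, -0.54+0.01j]] + [[(-0.89+0.1j), 0.76-0.41j, (-0.57+0.33j), -0.59-0.23j, 0.98-0.02j], [(-1.4+0.88j), (0.94-1.31j), -0.68+1.02j, -1.17+0.10j, 1.62-0.83j], [-0.29-0.48j, 0.44+0.33j, (-0.34-0.24j), -0.03-0.40j, 0.27+0.56j], [-0.48+0.56j, 0.22-0.68j, -0.15+0.52j, (-0.48+0.2j), 0.58-0.57j], [0.49-0.04j, (-0.43+0.21j), (0.32-0.17j), (0.32+0.14j), (-0.54-0.01j)]] + [[2.48+0.00j, -0.63+0.00j, -0.71+0.00j, 0.10+0.00j, 2.36-0.00j], [(-1.51-0j), 0.38-0.00j, (0.43-0j), (-0.06-0j), (-1.44+0j)], [(-3.8-0j), 0.96-0.00j, (1.08-0j), (-0.16-0j), -3.63+0.00j], [-1.81-0.00j, 0.46-0.00j, (0.52-0j), -0.08-0.00j, -1.73+0.00j], [0.13+0.00j, -0.03+0.00j, (-0.04+0j), (0.01+0j), (0.13-0j)]] + [[-0.20-0.00j, (0.02-0j), -0.10+0.00j, (-0.12-0j), (-0.46+0j)], [(0.42+0j), (-0.05+0j), 0.21-0.00j, 0.25+0.00j, (0.98-0j)], [(1.13+0j), -0.14+0.00j, (0.56-0j), (0.68+0j), (2.64-0j)], [(0.78+0j), -0.10+0.00j, (0.39-0j), (0.47+0j), 1.82-0.00j], [0.62+0.00j, -0.08+0.00j, (0.31-0j), 0.37+0.00j, (1.45-0j)]]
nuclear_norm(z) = 17.10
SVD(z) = [[-0.03, 0.34, 0.83, -0.08, -0.44], [-0.21, -0.48, 0.54, 0.12, 0.65], [-0.53, -0.58, -0.07, -0.4, -0.47], [0.82, -0.50, 0.13, -0.19, -0.17], [0.04, 0.28, 0.0, -0.88, 0.38]] @ diag([5.695132328786784, 5.325984994912695, 3.8133223041999798, 1.6331105115730897, 0.6275943378113785]) @ [[-0.02, 0.38, 0.07, -0.75, 0.54],[0.94, -0.26, -0.16, -0.09, 0.11],[-0.19, -0.17, -0.56, 0.37, 0.70],[-0.14, -0.07, -0.77, -0.43, -0.45],[-0.24, -0.87, 0.25, -0.34, 0.10]]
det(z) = -118.55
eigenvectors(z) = [[(0.43+0j), -0.37+0.18j, -0.37-0.18j, 0.48+0.00j, -0.12+0.00j], [0.67+0.00j, -0.77+0.00j, -0.77-0.00j, (-0.3+0j), 0.27+0.00j], [(0.42+0j), 0.26j, 0.00-0.26j, (-0.74+0j), (0.72+0j)], [-0.41+0.00j, (-0.33-0.1j), -0.33+0.10j, (-0.35+0j), 0.49+0.00j], [-0.13+0.00j, 0.20-0.11j, (0.2+0.11j), (0.03+0j), 0.39+0.00j]]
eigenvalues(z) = [(-4.03+0j), (-1.31+1.26j), (-1.31-1.26j), (3.99+0j), (2.23+0j)]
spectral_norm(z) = 5.70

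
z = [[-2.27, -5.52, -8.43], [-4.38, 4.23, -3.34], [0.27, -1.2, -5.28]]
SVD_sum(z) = [[-2.42, -3.93, -9.08], [-0.57, -0.92, -2.13], [-1.21, -1.97, -4.55]] + [[0.84, -1.20, 0.29], [-3.67, 5.23, -1.28], [0.04, -0.06, 0.01]] + [[-0.69, -0.4, 0.36], [-0.14, -0.08, 0.07], [1.44, 0.83, -0.74]]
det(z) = 157.75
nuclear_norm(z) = 20.35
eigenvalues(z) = [6.81, -3.48, -6.65]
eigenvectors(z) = [[-0.45, 0.89, 0.89], [0.89, 0.44, 0.42], [-0.1, -0.16, 0.19]]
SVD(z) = [[-0.87,0.22,-0.43],  [-0.21,-0.97,-0.09],  [-0.44,0.01,0.90]] @ diag([11.639428832395042, 6.68800046541817, 2.0265108512360217]) @ [[0.24, 0.39, 0.89], [0.56, -0.8, 0.20], [0.79, 0.46, -0.41]]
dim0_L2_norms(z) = [4.94, 7.06, 10.49]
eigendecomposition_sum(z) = [[1.34, -2.78, -0.16], [-2.65, 5.51, 0.32], [0.29, -0.61, -0.04]] + [[-1.91, 0.02, 8.92], [-0.94, 0.01, 4.38], [0.34, -0.00, -1.58]] + [[-1.70, -2.76, -17.18], [-0.79, -1.29, -8.04], [-0.36, -0.59, -3.66]]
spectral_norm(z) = 11.64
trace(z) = -3.32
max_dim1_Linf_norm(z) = 8.43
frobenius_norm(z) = 13.58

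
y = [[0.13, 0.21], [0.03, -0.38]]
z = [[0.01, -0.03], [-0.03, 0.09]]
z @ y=[[0.0, 0.01], [-0.0, -0.04]]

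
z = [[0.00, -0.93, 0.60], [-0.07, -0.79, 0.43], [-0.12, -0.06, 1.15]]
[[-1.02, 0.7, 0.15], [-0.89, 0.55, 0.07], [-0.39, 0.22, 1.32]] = z @ [[0.63, 0.48, -0.43], [0.95, -0.62, 0.57], [-0.22, 0.21, 1.13]]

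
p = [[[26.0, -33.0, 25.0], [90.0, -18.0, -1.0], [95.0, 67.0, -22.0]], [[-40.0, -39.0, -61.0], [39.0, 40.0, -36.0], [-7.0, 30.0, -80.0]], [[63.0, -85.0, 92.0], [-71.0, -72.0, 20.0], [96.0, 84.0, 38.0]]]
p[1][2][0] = -7.0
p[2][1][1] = -72.0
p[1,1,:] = [39.0, 40.0, -36.0]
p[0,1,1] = -18.0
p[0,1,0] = 90.0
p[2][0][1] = -85.0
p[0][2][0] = 95.0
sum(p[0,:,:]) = 229.0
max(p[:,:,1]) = 84.0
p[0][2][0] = 95.0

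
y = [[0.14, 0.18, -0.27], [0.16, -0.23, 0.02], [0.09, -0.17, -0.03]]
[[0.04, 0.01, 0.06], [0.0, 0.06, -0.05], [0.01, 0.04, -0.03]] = y@ [[-0.03, 0.24, 0.01], [-0.05, -0.09, 0.21], [-0.2, 0.03, -0.08]]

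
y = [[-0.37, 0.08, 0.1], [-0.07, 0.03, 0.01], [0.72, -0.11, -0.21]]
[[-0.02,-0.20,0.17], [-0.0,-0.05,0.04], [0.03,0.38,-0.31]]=y @ [[-0.03,0.65,-0.19],  [-0.13,-0.20,0.67],  [-0.2,0.53,0.48]]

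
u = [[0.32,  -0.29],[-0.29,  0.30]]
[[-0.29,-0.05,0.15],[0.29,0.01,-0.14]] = u @[[-0.07, -0.94, 0.54], [0.91, -0.87, 0.07]]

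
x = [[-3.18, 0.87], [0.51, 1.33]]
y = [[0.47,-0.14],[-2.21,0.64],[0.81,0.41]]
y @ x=[[-1.57,0.22], [7.35,-1.07], [-2.37,1.25]]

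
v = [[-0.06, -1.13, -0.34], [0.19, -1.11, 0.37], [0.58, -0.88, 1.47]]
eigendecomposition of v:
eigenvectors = [[0.38,-0.94,-0.83], [-0.12,-0.04,-0.56], [-0.92,0.35,-0.01]]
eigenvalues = [1.11, 0.01, -0.83]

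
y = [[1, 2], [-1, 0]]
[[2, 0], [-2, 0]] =y@[[2, 0], [0, 0]]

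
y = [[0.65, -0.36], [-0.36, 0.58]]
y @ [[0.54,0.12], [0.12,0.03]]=[[0.31,0.07],[-0.12,-0.03]]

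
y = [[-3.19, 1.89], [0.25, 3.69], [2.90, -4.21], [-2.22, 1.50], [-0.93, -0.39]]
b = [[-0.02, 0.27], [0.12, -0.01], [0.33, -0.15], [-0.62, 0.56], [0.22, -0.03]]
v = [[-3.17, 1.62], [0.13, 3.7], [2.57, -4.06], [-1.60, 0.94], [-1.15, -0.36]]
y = b + v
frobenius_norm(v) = 7.37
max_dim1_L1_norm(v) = 6.63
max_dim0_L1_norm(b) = 1.31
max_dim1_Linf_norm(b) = 0.62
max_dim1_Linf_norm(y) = 4.21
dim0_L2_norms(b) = [0.75, 0.64]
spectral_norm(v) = 6.68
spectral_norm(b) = 0.95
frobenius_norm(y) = 7.86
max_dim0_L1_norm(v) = 10.68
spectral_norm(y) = 7.22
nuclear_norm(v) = 9.80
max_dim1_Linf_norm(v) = 4.06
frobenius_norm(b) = 0.98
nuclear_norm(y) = 10.32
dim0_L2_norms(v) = [4.53, 5.81]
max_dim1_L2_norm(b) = 0.84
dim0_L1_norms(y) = [9.49, 11.68]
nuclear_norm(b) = 1.21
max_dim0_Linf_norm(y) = 4.21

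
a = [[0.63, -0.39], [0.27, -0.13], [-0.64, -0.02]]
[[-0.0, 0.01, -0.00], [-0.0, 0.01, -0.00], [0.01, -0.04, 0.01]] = a @[[-0.02, 0.06, -0.02], [-0.03, 0.07, -0.03]]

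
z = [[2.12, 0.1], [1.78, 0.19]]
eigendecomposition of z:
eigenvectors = [[0.75, -0.05], [0.66, 1.0]]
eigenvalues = [2.21, 0.1]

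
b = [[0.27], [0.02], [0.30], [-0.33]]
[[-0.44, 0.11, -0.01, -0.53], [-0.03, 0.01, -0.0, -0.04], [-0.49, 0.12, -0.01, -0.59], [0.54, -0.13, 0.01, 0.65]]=b @[[-1.63, 0.39, -0.03, -1.97]]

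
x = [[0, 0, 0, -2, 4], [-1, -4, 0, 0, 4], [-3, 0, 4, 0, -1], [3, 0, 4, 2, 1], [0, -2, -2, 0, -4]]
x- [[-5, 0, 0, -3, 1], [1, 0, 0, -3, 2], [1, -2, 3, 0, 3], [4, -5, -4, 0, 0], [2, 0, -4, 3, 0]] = [[5, 0, 0, 1, 3], [-2, -4, 0, 3, 2], [-4, 2, 1, 0, -4], [-1, 5, 8, 2, 1], [-2, -2, 2, -3, -4]]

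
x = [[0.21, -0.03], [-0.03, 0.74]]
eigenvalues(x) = [0.21, 0.74]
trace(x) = 0.95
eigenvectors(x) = [[-1.00, 0.06], [-0.06, -1.0]]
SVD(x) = [[-0.06, 1.0], [1.00, 0.06]] @ diag([0.7416927070618916, 0.20830729293810832]) @ [[-0.06, 1.00],  [1.00, 0.06]]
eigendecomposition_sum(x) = [[0.21, 0.01], [0.01, 0.00]] + [[0.00, -0.04], [-0.04, 0.74]]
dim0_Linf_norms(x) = [0.21, 0.74]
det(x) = 0.15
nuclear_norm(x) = 0.95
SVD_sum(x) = [[0.00, -0.04], [-0.04, 0.74]] + [[0.21, 0.01], [0.01, 0.0]]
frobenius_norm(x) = 0.77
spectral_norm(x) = 0.74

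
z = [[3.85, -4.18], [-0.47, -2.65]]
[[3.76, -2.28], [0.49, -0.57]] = z @ [[0.65, -0.30], [-0.30, 0.27]]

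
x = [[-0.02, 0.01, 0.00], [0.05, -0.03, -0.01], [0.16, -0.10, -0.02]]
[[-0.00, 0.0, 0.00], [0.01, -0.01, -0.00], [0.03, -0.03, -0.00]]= x @ [[0.13, -0.14, -0.12], [-0.18, 0.01, -0.12], [0.22, 0.14, -0.16]]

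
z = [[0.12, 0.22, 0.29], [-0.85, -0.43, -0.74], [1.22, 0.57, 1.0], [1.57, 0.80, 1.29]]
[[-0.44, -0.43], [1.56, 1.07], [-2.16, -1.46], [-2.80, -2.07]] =z@[[-0.85,-0.63], [-0.25,-2.80], [-0.98,0.90]]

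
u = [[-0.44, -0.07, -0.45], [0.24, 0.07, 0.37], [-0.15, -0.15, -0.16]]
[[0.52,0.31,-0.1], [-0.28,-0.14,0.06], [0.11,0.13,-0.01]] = u @ [[-1.16, -0.96, 0.18], [0.51, -0.2, -0.17], [-0.09, 0.28, 0.07]]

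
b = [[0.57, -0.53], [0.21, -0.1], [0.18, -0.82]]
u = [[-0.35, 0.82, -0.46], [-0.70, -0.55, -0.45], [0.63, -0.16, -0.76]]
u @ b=[[-0.11, 0.48], [-0.60, 0.8], [0.19, 0.31]]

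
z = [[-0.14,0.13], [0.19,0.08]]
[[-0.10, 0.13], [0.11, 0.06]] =z@[[0.64,-0.09], [-0.09,0.91]]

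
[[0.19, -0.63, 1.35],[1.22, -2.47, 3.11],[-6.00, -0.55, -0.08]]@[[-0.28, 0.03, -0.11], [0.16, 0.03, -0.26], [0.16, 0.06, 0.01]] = [[0.06, 0.07, 0.16], [-0.24, 0.15, 0.54], [1.58, -0.20, 0.80]]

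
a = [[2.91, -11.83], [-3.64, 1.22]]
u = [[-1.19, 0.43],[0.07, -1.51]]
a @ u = [[-4.29,19.11],[4.42,-3.41]]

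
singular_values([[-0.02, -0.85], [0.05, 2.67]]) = [2.8, 0.0]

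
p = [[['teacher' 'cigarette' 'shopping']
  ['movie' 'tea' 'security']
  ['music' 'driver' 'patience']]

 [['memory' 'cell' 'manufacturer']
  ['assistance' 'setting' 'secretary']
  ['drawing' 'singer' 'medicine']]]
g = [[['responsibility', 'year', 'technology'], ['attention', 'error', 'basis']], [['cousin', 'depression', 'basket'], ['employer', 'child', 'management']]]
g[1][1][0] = 'employer'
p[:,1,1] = ['tea', 'setting']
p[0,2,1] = 'driver'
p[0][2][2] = 'patience'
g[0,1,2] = 'basis'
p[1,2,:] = ['drawing', 'singer', 'medicine']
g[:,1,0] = ['attention', 'employer']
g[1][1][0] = 'employer'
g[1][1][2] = 'management'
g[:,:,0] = [['responsibility', 'attention'], ['cousin', 'employer']]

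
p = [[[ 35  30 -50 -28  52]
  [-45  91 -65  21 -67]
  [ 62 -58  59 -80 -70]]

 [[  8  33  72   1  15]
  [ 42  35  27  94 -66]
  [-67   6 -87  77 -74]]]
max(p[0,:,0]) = 62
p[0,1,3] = 21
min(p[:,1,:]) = -67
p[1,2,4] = -74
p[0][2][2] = 59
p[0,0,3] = -28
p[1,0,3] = 1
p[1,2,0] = -67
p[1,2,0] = -67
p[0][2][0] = 62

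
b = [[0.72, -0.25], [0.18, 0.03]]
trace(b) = 0.75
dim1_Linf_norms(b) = [0.72, 0.18]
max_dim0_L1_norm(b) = 0.9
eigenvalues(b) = [0.65, 0.1]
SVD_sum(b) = [[0.73, -0.23], [0.15, -0.05]] + [[-0.01, -0.02],[0.03, 0.08]]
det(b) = 0.07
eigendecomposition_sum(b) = [[0.73,  -0.30], [0.21,  -0.09]] + [[-0.01, 0.05], [-0.03, 0.12]]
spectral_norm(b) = 0.78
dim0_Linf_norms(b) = [0.72, 0.25]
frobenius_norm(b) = 0.78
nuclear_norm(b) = 0.86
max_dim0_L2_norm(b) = 0.74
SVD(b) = [[-0.98, -0.21], [-0.21, 0.98]] @ diag([0.7790323126190138, 0.08549067724302568]) @ [[-0.95, 0.31], [0.31, 0.95]]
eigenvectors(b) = [[0.96, 0.38],  [0.28, 0.93]]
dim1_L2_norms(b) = [0.76, 0.18]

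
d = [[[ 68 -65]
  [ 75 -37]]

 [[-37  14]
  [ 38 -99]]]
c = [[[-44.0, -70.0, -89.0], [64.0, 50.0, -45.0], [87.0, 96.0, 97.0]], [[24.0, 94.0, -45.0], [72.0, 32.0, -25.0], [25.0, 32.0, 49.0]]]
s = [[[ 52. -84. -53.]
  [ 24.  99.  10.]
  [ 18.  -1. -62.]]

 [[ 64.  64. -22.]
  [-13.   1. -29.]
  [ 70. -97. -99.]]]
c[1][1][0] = 72.0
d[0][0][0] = 68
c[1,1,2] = -25.0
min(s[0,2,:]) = -62.0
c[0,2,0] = 87.0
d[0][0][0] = 68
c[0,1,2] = -45.0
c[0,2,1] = 96.0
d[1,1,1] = -99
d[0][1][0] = 75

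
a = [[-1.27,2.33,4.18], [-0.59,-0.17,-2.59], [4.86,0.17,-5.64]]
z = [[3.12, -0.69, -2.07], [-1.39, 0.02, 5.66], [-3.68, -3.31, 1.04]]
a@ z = [[-22.58, -12.91, 20.16],[7.93, 8.98, -2.43],[35.68, 15.32, -14.96]]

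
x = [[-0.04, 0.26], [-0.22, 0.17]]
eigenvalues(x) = [(0.06+0.21j), (0.06-0.21j)]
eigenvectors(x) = [[0.74+0.00j, (0.74-0j)], [0.30+0.61j, 0.30-0.61j]]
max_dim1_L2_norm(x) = 0.28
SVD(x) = [[-0.68, -0.73], [-0.73, 0.68]] @ diag([0.3555341268152869, 0.14175854355096737]) @ [[0.53,-0.85], [-0.85,-0.53]]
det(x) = 0.05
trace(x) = 0.13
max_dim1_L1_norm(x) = 0.39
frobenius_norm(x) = 0.38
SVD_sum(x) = [[-0.13, 0.20], [-0.14, 0.22]] + [[0.09,0.06], [-0.08,-0.05]]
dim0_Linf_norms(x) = [0.22, 0.26]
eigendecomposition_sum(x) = [[(-0.02+0.12j), 0.13-0.04j], [-0.11+0.03j, (0.09+0.09j)]] + [[-0.02-0.12j,(0.13+0.04j)], [-0.11-0.03j,0.08-0.09j]]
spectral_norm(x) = 0.36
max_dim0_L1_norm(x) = 0.43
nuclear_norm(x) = 0.50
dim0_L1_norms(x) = [0.26, 0.43]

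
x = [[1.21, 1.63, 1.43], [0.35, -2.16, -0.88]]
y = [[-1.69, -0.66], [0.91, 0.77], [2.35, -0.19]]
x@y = [[2.8, 0.18], [-4.63, -1.73]]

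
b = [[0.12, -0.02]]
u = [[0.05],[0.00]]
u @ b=[[0.01, -0.00], [0.00, 0.0]]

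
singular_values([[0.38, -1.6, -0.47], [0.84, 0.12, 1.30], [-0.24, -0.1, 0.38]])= [1.8, 1.46, 0.42]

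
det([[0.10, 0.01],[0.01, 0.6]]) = 0.060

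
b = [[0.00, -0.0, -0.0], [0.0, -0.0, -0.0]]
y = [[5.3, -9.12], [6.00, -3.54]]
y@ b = [[0.00, 0.00, 0.0], [0.0, 0.0, 0.0]]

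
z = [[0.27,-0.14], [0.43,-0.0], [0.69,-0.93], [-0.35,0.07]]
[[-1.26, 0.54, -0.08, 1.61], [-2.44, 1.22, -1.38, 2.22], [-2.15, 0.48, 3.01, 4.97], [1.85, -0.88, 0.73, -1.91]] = z@ [[-5.67, 2.84, -3.21, 5.16],[-1.9, 1.59, -5.62, -1.52]]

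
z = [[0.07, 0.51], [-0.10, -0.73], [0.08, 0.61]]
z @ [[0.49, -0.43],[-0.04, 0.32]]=[[0.01,0.13], [-0.02,-0.19], [0.01,0.16]]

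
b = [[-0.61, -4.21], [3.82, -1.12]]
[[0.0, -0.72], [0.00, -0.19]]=b @ [[0.0,0.0],[0.0,0.17]]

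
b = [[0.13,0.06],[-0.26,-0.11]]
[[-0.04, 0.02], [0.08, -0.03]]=b @[[-0.41, 0.13], [0.21, -0.0]]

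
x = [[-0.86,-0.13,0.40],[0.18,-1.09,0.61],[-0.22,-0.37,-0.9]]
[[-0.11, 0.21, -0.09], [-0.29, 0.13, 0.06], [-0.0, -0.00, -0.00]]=x@[[0.05, -0.19, 0.11], [0.22, -0.1, -0.04], [-0.10, 0.09, -0.01]]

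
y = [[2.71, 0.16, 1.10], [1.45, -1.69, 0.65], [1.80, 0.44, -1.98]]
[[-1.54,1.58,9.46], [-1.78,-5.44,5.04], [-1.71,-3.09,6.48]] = y @[[-0.73,  -0.43,  3.52], [0.55,  3.61,  0.01], [0.32,  1.97,  -0.07]]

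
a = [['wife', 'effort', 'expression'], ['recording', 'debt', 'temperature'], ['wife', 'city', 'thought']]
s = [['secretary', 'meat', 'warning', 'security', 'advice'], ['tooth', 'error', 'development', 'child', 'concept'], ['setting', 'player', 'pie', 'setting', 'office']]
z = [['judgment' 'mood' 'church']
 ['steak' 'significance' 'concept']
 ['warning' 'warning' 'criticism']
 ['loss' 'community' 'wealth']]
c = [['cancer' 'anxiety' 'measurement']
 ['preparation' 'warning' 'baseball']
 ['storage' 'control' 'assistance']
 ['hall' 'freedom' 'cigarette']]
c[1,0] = 'preparation'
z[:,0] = ['judgment', 'steak', 'warning', 'loss']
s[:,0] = ['secretary', 'tooth', 'setting']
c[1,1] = 'warning'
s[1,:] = ['tooth', 'error', 'development', 'child', 'concept']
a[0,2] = 'expression'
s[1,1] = 'error'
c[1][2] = 'baseball'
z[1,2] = 'concept'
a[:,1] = ['effort', 'debt', 'city']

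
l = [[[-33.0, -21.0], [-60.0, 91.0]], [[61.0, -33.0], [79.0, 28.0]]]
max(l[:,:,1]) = 91.0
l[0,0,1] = -21.0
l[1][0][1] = -33.0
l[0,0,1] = -21.0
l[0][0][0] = -33.0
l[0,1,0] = -60.0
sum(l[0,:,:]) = -23.0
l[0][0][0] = -33.0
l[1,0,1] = -33.0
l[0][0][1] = -21.0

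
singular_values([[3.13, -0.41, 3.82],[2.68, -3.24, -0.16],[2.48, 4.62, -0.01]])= [5.69, 5.56, 2.55]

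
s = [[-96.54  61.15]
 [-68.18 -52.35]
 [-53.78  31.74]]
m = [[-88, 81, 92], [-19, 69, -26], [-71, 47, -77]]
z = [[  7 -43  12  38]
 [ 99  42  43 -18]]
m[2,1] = 47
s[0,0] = -96.54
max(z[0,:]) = 38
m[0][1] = 81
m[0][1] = 81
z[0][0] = 7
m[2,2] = -77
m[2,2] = -77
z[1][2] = 43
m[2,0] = -71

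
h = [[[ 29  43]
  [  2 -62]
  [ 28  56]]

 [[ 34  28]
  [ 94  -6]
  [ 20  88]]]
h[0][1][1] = -62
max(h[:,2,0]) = 28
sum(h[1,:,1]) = 110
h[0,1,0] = 2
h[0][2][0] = 28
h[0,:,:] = [[29, 43], [2, -62], [28, 56]]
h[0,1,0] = 2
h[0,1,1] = -62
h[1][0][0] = 34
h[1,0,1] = 28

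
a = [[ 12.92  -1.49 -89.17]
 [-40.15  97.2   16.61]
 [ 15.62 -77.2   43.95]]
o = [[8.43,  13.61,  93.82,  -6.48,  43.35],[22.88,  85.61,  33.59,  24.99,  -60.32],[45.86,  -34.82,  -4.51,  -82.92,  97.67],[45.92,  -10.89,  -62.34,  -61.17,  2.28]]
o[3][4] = 2.28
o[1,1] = 85.61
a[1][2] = 16.61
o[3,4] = 2.28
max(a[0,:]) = 12.92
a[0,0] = 12.92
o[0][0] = 8.43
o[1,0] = 22.88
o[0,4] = 43.35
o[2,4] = 97.67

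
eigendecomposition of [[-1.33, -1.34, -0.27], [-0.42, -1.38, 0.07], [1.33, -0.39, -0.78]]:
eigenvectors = [[0.68+0.00j, (-0.03-0.34j), (-0.03+0.34j)],[(0.48+0j), (0.06+0.17j), (0.06-0.17j)],[(-0.56+0j), (-0.92+0j), (-0.92-0j)]]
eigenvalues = [(-2.06+0j), (-0.72+0.56j), (-0.72-0.56j)]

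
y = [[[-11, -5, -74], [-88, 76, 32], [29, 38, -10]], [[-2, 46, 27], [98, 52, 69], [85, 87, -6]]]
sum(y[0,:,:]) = -13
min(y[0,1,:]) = -88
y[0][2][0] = 29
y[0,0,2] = -74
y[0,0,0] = -11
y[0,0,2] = -74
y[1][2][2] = -6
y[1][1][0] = 98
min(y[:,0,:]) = -74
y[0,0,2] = -74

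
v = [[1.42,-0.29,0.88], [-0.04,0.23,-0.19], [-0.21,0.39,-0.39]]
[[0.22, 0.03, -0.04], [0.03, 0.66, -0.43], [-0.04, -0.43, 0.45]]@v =[[0.32,-0.07,0.20], [0.11,-0.02,0.07], [-0.13,0.09,-0.13]]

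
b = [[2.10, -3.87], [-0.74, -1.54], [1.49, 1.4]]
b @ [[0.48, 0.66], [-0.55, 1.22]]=[[3.14, -3.34], [0.49, -2.37], [-0.05, 2.69]]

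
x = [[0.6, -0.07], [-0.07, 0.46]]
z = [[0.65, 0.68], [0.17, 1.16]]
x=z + [[-0.05,-0.75], [-0.24,-0.7]]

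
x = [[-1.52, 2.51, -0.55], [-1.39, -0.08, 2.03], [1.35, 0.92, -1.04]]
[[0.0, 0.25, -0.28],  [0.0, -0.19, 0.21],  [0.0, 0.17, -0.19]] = x @[[0.00, 0.0, -0.00], [0.00, 0.08, -0.09], [-0.0, -0.09, 0.1]]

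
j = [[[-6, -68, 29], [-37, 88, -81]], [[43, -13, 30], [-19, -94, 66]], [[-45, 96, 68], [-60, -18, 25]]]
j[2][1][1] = -18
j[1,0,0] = 43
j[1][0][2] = 30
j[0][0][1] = -68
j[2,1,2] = 25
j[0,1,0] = -37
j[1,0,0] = 43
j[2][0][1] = 96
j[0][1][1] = 88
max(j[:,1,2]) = 66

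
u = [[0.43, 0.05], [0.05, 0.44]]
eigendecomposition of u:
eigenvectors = [[-0.74, -0.67], [0.67, -0.74]]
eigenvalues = [0.38, 0.49]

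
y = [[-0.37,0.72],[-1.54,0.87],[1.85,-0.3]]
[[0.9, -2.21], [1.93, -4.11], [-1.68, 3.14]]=y @ [[-0.77, 1.31], [0.85, -2.4]]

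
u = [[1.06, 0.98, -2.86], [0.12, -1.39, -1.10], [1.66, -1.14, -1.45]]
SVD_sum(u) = [[1.38, -0.23, -2.58], [0.53, -0.09, -1.0], [1.01, -0.17, -1.89]] + [[-0.19,1.24,-0.21], [0.18,-1.16,0.20], [0.17,-1.09,0.19]] + [[-0.13, -0.03, -0.06], [-0.59, -0.14, -0.30], [0.48, 0.12, 0.25]]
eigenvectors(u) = [[0.82+0.00j, 0.82-0.00j, -0.28+0.00j], [(0.09+0.2j), (0.09-0.2j), -0.77+0.00j], [0.28-0.44j, (0.28+0.44j), -0.58+0.00j]]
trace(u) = -1.78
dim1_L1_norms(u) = [4.9, 2.61, 4.25]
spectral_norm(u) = 3.81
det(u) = -7.02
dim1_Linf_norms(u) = [2.86, 1.39, 1.66]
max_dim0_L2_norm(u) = 3.39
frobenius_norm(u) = 4.42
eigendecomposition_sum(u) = [[0.44+0.93j,0.81-0.35j,(-1.29+0.02j)], [(-0.18+0.22j),(0.18+0.16j),(-0.15-0.31j)], [(0.65+0.08j),(0.09-0.56j),(-0.43+0.7j)]] + [[0.44-0.93j, 0.81+0.35j, (-1.29-0.02j)], [(-0.18-0.22j), (0.18-0.16j), (-0.15+0.31j)], [0.65-0.08j, (0.09+0.56j), (-0.43-0.7j)]] + [[(0.17-0j), (-0.63+0j), -0.29+0.00j], [0.47-0.00j, -1.75+0.00j, (-0.79+0j)], [(0.35-0j), (-1.31+0j), (-0.59+0j)]]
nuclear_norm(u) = 6.77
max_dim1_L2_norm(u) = 3.2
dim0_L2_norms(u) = [1.97, 2.05, 3.39]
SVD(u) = [[-0.77, -0.62, 0.16], [-0.3, 0.57, 0.76], [-0.56, 0.54, -0.63]] @ diag([3.807873007814686, 2.0699703098444666, 0.8905762587890618]) @ [[-0.47, 0.08, 0.88],[0.15, -0.97, 0.17],[-0.87, -0.21, -0.45]]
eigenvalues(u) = [(0.2+1.79j), (0.2-1.79j), (-2.17+0j)]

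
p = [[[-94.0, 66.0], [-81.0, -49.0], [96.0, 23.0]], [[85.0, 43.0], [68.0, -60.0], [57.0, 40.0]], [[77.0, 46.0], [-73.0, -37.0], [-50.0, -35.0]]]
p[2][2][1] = -35.0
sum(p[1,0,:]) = 128.0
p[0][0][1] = 66.0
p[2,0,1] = 46.0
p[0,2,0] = 96.0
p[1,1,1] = -60.0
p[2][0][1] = 46.0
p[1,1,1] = -60.0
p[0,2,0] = 96.0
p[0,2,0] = 96.0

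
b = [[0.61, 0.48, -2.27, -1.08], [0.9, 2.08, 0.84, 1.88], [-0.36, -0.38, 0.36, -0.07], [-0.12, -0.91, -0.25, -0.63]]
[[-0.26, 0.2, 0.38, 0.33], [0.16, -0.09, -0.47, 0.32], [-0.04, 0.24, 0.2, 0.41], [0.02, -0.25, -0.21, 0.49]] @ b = [[-0.15, -0.15, 0.81, 0.42], [0.15, -0.22, -0.69, -0.51], [0.07, 0.03, 0.26, 0.22], [-0.2, -0.88, -0.45, -0.79]]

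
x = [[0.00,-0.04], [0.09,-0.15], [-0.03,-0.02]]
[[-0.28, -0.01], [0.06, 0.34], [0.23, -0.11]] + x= [[-0.28, -0.05], [0.15, 0.19], [0.20, -0.13]]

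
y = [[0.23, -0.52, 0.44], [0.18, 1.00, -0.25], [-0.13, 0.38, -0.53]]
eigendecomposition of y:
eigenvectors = [[0.52, -0.90, -0.45], [-0.81, 0.32, 0.22], [-0.28, 0.30, 0.87]]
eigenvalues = [0.8, 0.27, -0.37]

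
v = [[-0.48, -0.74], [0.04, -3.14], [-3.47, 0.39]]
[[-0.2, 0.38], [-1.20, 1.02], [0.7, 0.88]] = v@ [[-0.16, -0.29], [0.38, -0.33]]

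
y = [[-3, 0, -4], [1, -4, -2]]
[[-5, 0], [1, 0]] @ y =[[15, 0, 20], [-3, 0, -4]]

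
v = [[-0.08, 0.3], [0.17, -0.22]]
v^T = [[-0.08, 0.17],[0.3, -0.22]]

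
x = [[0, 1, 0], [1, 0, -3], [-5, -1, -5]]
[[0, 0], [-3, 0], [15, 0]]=x@ [[-3, 0], [0, 0], [0, 0]]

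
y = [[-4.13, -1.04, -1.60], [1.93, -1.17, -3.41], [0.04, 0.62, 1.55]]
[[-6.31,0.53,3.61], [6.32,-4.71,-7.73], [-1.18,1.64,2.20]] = y@[[1.97, -0.68, -1.3], [-1.31, 1.39, -1.40], [-0.29, 0.52, 2.01]]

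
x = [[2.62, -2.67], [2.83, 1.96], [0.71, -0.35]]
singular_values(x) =[4.0, 3.24]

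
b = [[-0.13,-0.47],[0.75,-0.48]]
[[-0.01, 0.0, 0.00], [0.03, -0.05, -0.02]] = b@[[0.04, -0.06, -0.03], [-0.00, 0.01, 0.0]]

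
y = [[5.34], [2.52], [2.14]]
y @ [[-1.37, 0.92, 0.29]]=[[-7.32, 4.91, 1.55], [-3.45, 2.32, 0.73], [-2.93, 1.97, 0.62]]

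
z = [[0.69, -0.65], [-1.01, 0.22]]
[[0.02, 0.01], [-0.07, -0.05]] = z@[[0.08, 0.06], [0.06, 0.05]]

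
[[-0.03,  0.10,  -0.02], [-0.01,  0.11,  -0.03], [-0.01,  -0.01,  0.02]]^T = [[-0.03, -0.01, -0.01], [0.1, 0.11, -0.01], [-0.02, -0.03, 0.02]]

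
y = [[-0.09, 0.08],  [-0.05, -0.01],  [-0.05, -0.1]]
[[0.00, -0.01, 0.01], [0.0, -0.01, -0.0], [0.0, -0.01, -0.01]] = y@ [[-0.01, 0.12, 0.01], [-0.00, 0.02, 0.12]]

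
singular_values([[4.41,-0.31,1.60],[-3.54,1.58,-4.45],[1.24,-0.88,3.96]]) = [8.15, 2.87, 0.41]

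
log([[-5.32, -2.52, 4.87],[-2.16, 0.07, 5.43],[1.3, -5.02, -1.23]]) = [[(2.3+3.57j), -1.66-0.85j, -0.29-2.78j], [0.03+1.12j, 1.39-0.26j, 1.44-0.87j], [(0.68+0.21j), (-2.01-0.05j), (0.96-0.16j)]]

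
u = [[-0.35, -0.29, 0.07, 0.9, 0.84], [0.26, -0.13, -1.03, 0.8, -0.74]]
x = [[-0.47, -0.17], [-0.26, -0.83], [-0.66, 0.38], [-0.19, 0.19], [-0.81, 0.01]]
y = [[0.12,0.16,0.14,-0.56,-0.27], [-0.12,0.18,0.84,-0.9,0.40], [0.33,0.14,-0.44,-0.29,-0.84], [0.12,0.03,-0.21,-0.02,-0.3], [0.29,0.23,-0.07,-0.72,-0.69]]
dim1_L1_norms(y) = [1.25, 2.44, 2.04, 0.68, 2.0]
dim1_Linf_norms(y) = [0.56, 0.9, 0.84, 0.3, 0.72]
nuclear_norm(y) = 3.03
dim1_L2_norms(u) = [1.31, 1.53]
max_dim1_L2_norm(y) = 1.31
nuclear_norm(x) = 2.14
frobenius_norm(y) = 2.14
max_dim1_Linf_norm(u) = 1.03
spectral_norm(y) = 1.57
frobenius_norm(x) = 1.52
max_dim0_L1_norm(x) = 2.39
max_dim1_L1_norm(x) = 1.09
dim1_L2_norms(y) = [0.67, 1.31, 1.05, 0.39, 1.07]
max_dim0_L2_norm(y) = 1.31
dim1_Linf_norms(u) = [0.9, 1.03]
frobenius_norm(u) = 2.01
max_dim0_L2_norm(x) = 1.19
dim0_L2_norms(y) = [0.49, 0.36, 0.98, 1.31, 1.23]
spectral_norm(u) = 1.53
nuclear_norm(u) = 2.84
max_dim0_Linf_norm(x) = 0.83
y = x @ u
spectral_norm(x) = 1.19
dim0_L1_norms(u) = [0.61, 0.42, 1.1, 1.7, 1.58]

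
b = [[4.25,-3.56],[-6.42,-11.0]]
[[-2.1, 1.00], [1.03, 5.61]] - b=[[-6.35, 4.56], [7.45, 16.61]]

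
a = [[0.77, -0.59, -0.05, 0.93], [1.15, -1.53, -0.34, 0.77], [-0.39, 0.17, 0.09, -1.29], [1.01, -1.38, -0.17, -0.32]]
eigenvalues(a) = [-1.25, 0.44, 0.05, -0.23]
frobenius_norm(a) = 3.33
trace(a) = -0.99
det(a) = 0.01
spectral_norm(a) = 2.95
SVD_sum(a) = [[0.73, -0.86, -0.15, 0.48], [1.23, -1.45, -0.26, 0.81], [-0.51, 0.6, 0.11, -0.34], [0.86, -1.01, -0.18, 0.57]] + [[-0.05,0.21,0.01,0.47], [0.01,-0.03,-0.0,-0.06], [0.11,-0.43,-0.03,-0.95], [0.10,-0.4,-0.03,-0.88]] + [[0.1,0.06,0.09,-0.02], [-0.09,-0.05,-0.08,0.02], [0.01,0.01,0.01,-0.0], [0.05,0.03,0.04,-0.01]] + [[-0.0, -0.00, 0.00, 0.0], [-0.00, -0.0, 0.00, 0.0], [-0.00, -0.0, 0.00, 0.00], [0.00, 0.00, -0.0, -0.00]]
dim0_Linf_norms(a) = [1.15, 1.53, 0.34, 1.29]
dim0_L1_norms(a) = [3.32, 3.67, 0.65, 3.31]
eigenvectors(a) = [[0.25, -0.59, -0.42, -0.47], [-0.23, -0.48, -0.43, -0.45], [-0.60, 0.65, 0.79, 0.71], [-0.73, -0.06, 0.09, 0.26]]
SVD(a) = [[-0.42,-0.34,0.70,-0.47], [-0.71,0.04,-0.62,-0.33], [0.29,0.69,0.07,-0.66], [-0.49,0.64,0.34,0.49]] @ diag([2.954254696112722, 1.5228290128486186, 0.20645083618528767, 0.007002882322738116]) @ [[-0.59, 0.7, 0.13, -0.39], [0.11, -0.41, -0.03, -0.9], [0.68, 0.4, 0.61, -0.12], [0.43, 0.43, -0.78, -0.12]]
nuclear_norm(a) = 4.69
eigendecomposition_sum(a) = [[-0.31, 0.57, 0.14, 0.03],[0.28, -0.51, -0.12, -0.03],[0.74, -1.34, -0.32, -0.08],[0.9, -1.62, -0.39, -0.10]] + [[1.13, -0.60, 0.23, 0.40], [0.92, -0.48, 0.18, 0.32], [-1.24, 0.65, -0.25, -0.43], [0.11, -0.06, 0.02, 0.04]] + [[-0.09, -0.02, -0.09, 0.05], [-0.09, -0.03, -0.09, 0.06], [0.16, 0.05, 0.17, -0.10], [0.02, 0.01, 0.02, -0.01]] + [[0.04, -0.53, -0.32, 0.45],[0.04, -0.51, -0.31, 0.43],[-0.06, 0.81, 0.49, -0.67],[-0.02, 0.3, 0.18, -0.25]]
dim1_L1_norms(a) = [2.34, 3.79, 1.94, 2.88]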